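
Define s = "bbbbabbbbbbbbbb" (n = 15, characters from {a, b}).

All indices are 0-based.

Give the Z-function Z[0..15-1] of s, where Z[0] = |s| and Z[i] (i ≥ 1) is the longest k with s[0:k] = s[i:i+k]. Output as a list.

[15, 3, 2, 1, 0, 4, 4, 4, 4, 4, 4, 4, 3, 2, 1]

Z[0]=15
i=1: outside box; Z[1]=3 extend→box=[1,4)
i=2: min(r-i=2, Z[1]=3)=2; Z[2]=2
i=3: min(r-i=1, Z[2]=2)=1; Z[3]=1
i=4: outside box; Z[4]=0
i=5: outside box; Z[5]=4 extend→box=[5,9)
i=6: min(r-i=3, Z[1]=3)=3; Z[6]=4 extend→box=[6,10)
i=7: min(r-i=3, Z[1]=3)=3; Z[7]=4 extend→box=[7,11)
i=8: min(r-i=3, Z[1]=3)=3; Z[8]=4 extend→box=[8,12)
i=9: min(r-i=3, Z[1]=3)=3; Z[9]=4 extend→box=[9,13)
i=10: min(r-i=3, Z[1]=3)=3; Z[10]=4 extend→box=[10,14)
i=11: min(r-i=3, Z[1]=3)=3; Z[11]=4 extend→box=[11,15)
i=12: min(r-i=3, Z[1]=3)=3; Z[12]=3
i=13: min(r-i=2, Z[2]=2)=2; Z[13]=2
i=14: min(r-i=1, Z[3]=1)=1; Z[14]=1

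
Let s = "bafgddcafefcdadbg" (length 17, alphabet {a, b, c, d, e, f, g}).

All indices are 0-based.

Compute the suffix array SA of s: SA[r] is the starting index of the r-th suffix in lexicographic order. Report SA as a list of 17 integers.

[13, 7, 1, 0, 15, 6, 11, 12, 14, 5, 4, 9, 10, 8, 2, 16, 3]

rank | idx | suffix
   0 |  13 | adbg
   1 |   7 | afefcdadbg
   2 |   1 | afgddcafefcdadbg
   3 |   0 | bafgddcafefcdadbg
   4 |  15 | bg
   5 |   6 | cafefcdadbg
   6 |  11 | cdadbg
   7 |  12 | dadbg
   8 |  14 | dbg
   9 |   5 | dcafefcdadbg
  10 |   4 | ddcafefcdadbg
  11 |   9 | efcdadbg
  12 |  10 | fcdadbg
  13 |   8 | fefcdadbg
  14 |   2 | fgddcafefcdadbg
  15 |  16 | g
  16 |   3 | gddcafefcdadbg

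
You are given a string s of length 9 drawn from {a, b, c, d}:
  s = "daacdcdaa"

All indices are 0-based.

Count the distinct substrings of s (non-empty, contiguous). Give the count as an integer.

sorted suffixes:
  #0 SA[0]=8  'a'
  #1 SA[1]=7  'aa'
  #2 SA[2]=1  'aacdcdaa'
  #3 SA[3]=2  'acdcdaa'
  #4 SA[4]=5  'cdaa'
  #5 SA[5]=3  'cdcdaa'
  #6 SA[6]=6  'daa'
  #7 SA[7]=0  'daacdcdaa'
  #8 SA[8]=4  'dcdaa'

SA = [8, 7, 1, 2, 5, 3, 6, 0, 4]
rank  pair      lcp
   1  s[8:],s[7:]  1  'a'
   2  s[7:],s[1:]  2  'aa'
   3  s[1:],s[2:]  1  'a'
   4  s[2:],s[5:]  0  ''
   5  s[5:],s[3:]  2  'cd'
   6  s[3:],s[6:]  0  ''
   7  s[6:],s[0:]  3  'daa'
   8  s[0:],s[4:]  1  'd'

n(n+1)/2 = 9·10/2 = 45
Σ LCP = 0 + 1 + 2 + 1 + 0 + 2 + 0 + 3 + 1 = 10
distinct = 45 − 10 = 35

35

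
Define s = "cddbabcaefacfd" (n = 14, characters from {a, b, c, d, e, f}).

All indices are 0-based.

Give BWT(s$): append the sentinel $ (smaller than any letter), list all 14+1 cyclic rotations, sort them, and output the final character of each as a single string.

dbfcdab$afdcaec

rank  rotation         last
    0  $cddbabcaefacfd  d
    1  abcaefacfd$cddb  b
    2  acfd$cddbabcaef  f
    3  aefacfd$cddbabc  c
    4  babcaefacfd$cdd  d
    5  bcaefacfd$cddba  a
    6  caefacfd$cddbab  b
    7  cddbabcaefacfd$  $
    8  cfd$cddbabcaefa  a
    9  d$cddbabcaefacf  f
   10  dbabcaefacfd$cd  d
   11  ddbabcaefacfd$c  c
   12  efacfd$cddbabca  a
   13  facfd$cddbabcae  e
   14  fd$cddbabcaefac  c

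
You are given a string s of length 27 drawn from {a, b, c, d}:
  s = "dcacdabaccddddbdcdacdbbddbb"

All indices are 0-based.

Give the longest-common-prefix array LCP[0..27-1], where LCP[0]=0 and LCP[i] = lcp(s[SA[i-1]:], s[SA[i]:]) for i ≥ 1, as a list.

[0, 1, 2, 3, 0, 1, 1, 2, 1, 2, 0, 1, 1, 3, 2, 2, 0, 2, 1, 3, 2, 1, 2, 1, 3, 2, 3]

rank | idx | suffix
   0 |   5 | abaccddddbdcdacdbbddbb
   1 |   7 | accddddbdcdacdbbddbb
   2 |   2 | acdabaccddddbdcdacdbbddbb
   3 |  18 | acdbbddbb
   4 |  26 | b
   5 |   6 | baccddddbdcdacdbbddbb
   6 |  25 | bb
   7 |  21 | bbddbb
   8 |  14 | bdcdacdbbddbb
   9 |  22 | bddbb
  10 |   1 | cacdabaccddddbdcdacdbbddbb
  11 |   8 | ccddddbdcdacdbbddbb
  12 |   3 | cdabaccddddbdcdacdbbddbb
  13 |  16 | cdacdbbddbb
  14 |  19 | cdbbddbb
  15 |   9 | cddddbdcdacdbbddbb
  16 |   4 | dabaccddddbdcdacdbbddbb
  17 |  17 | dacdbbddbb
  18 |  24 | dbb
  19 |  20 | dbbddbb
  20 |  13 | dbdcdacdbbddbb
  21 |   0 | dcacdabaccddddbdcdacdbbddbb
  22 |  15 | dcdacdbbddbb
  23 |  23 | ddbb
  24 |  12 | ddbdcdacdbbddbb
  25 |  11 | dddbdcdacdbbddbb
  26 |  10 | ddddbdcdacdbbddbb

SA = [5, 7, 2, 18, 26, 6, 25, 21, 14, 22, 1, 8, 3, 16, 19, 9, 4, 17, 24, 20, 13, 0, 15, 23, 12, 11, 10]
[i] adj suffixes → lcp
  [1] 5/7 → 1 ('a')
  [2] 7/2 → 2 ('ac')
  [3] 2/18 → 3 ('acd')
  [4] 18/26 → 0 ('')
  [5] 26/6 → 1 ('b')
  [6] 6/25 → 1 ('b')
  [7] 25/21 → 2 ('bb')
  [8] 21/14 → 1 ('b')
  [9] 14/22 → 2 ('bd')
  [10] 22/1 → 0 ('')
  [11] 1/8 → 1 ('c')
  [12] 8/3 → 1 ('c')
  [13] 3/16 → 3 ('cda')
  [14] 16/19 → 2 ('cd')
  [15] 19/9 → 2 ('cd')
  [16] 9/4 → 0 ('')
  [17] 4/17 → 2 ('da')
  [18] 17/24 → 1 ('d')
  [19] 24/20 → 3 ('dbb')
  [20] 20/13 → 2 ('db')
  [21] 13/0 → 1 ('d')
  [22] 0/15 → 2 ('dc')
  [23] 15/23 → 1 ('d')
  [24] 23/12 → 3 ('ddb')
  [25] 12/11 → 2 ('dd')
  [26] 11/10 → 3 ('ddd')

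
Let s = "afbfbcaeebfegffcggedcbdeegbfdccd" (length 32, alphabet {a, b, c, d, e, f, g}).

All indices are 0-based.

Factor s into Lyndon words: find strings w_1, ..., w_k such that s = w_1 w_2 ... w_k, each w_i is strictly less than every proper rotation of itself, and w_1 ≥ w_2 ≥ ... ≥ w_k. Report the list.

emit factor 1: 'afbfbc' (i=0, period=6)
emit factor 2: 'aeebfegffcggedcbdeegbfdccd' (i=6, period=26)

["afbfbc", "aeebfegffcggedcbdeegbfdccd"]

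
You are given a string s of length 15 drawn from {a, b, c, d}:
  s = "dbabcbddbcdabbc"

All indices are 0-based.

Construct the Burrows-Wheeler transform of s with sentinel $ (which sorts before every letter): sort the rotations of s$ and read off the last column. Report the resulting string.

cdbdabadcbbbc$db

rank  rotation          last
    0  $dbabcbddbcdabbc  c
    1  abbc$dbabcbddbcd  d
    2  abcbddbcdabbc$db  b
    3  babcbddbcdabbc$d  d
    4  bbc$dbabcbddbcda  a
    5  bc$dbabcbddbcdab  b
    6  bcbddbcdabbc$dba  a
    7  bcdabbc$dbabcbdd  d
    8  bddbcdabbc$dbabc  c
    9  c$dbabcbddbcdabb  b
   10  cbddbcdabbc$dbab  b
   11  cdabbc$dbabcbddb  b
   12  dabbc$dbabcbddbc  c
   13  dbabcbddbcdabbc$  $
   14  dbcdabbc$dbabcbd  d
   15  ddbcdabbc$dbabcb  b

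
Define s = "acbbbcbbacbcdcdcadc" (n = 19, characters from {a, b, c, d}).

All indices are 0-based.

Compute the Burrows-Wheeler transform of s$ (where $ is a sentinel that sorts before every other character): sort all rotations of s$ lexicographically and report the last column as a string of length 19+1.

c$bcbccbbcddbaadbacc

rank  rotation              last
    0  $acbbbcbbacbcdcdcadc  c
    1  acbbbcbbacbcdcdcadc$  $
    2  acbcdcdcadc$acbbbcbb  b
    3  adc$acbbbcbbacbcdcdc  c
    4  bacbcdcdcadc$acbbbcb  b
    5  bbacbcdcdcadc$acbbbc  c
    6  bbbcbbacbcdcdcadc$ac  c
    7  bbcbbacbcdcdcadc$acb  b
    8  bcbbacbcdcdcadc$acbb  b
    9  bcdcdcadc$acbbbcbbac  c
   10  c$acbbbcbbacbcdcdcad  d
   11  cadc$acbbbcbbacbcdcd  d
   12  cbbacbcdcdcadc$acbbb  b
   13  cbbbcbbacbcdcdcadc$a  a
   14  cbcdcdcadc$acbbbcbba  a
   15  cdcadc$acbbbcbbacbcd  d
   16  cdcdcadc$acbbbcbbacb  b
   17  dc$acbbbcbbacbcdcdca  a
   18  dcadc$acbbbcbbacbcdc  c
   19  dcdcadc$acbbbcbbacbc  c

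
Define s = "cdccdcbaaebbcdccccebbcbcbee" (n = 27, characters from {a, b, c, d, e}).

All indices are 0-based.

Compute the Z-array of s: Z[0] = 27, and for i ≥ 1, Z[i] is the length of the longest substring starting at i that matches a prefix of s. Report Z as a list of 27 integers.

[27, 0, 1, 3, 0, 1, 0, 0, 0, 0, 0, 0, 4, 0, 1, 1, 1, 1, 0, 0, 0, 1, 0, 1, 0, 0, 0]

Z[0]=27
i=1: outside box; Z[1]=0
i=2: outside box; Z[2]=1 extend→box=[2,3)
i=3: outside box; Z[3]=3 extend→box=[3,6)
i=4: min(r-i=2, Z[1]=0)=0; Z[4]=0
i=5: min(r-i=1, Z[2]=1)=1; Z[5]=1
i=6: outside box; Z[6]=0
i=7: outside box; Z[7]=0
i=8: outside box; Z[8]=0
i=9: outside box; Z[9]=0
i=10: outside box; Z[10]=0
i=11: outside box; Z[11]=0
i=12: outside box; Z[12]=4 extend→box=[12,16)
i=13: min(r-i=3, Z[1]=0)=0; Z[13]=0
i=14: min(r-i=2, Z[2]=1)=1; Z[14]=1
i=15: min(r-i=1, Z[3]=3)=1; Z[15]=1
i=16: outside box; Z[16]=1 extend→box=[16,17)
i=17: outside box; Z[17]=1 extend→box=[17,18)
i=18: outside box; Z[18]=0
i=19: outside box; Z[19]=0
i=20: outside box; Z[20]=0
i=21: outside box; Z[21]=1 extend→box=[21,22)
i=22: outside box; Z[22]=0
i=23: outside box; Z[23]=1 extend→box=[23,24)
i=24: outside box; Z[24]=0
i=25: outside box; Z[25]=0
i=26: outside box; Z[26]=0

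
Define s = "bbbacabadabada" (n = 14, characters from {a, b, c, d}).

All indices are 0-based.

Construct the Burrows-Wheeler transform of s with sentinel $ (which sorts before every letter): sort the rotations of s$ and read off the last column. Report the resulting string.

addcbbbbaab$aaa

rank  rotation         last
    0  $bbbacabadabada  a
    1  a$bbbacabadabad  d
    2  abada$bbbacabad  d
    3  abadabada$bbbac  c
    4  acabadabada$bbb  b
    5  ada$bbbacabadab  b
    6  adabada$bbbacab  b
    7  bacabadabada$bb  b
    8  bada$bbbacabada  a
    9  badabada$bbbaca  a
   10  bbacabadabada$b  b
   11  bbbacabadabada$  $
   12  cabadabada$bbba  a
   13  da$bbbacabadaba  a
   14  dabada$bbbacaba  a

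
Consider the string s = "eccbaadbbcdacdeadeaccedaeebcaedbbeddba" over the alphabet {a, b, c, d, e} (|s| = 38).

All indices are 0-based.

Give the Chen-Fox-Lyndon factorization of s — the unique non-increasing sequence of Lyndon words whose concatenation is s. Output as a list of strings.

["e", "c", "c", "b", "aadbbcdacdeadeaccedaeebcaedbbeddb", "a"]

emit factor 1: 'e' (i=0, period=1)
emit factor 2: 'c' (i=1, period=1)
emit factor 3: 'c' (i=2, period=1)
emit factor 4: 'b' (i=3, period=1)
emit factor 5: 'aadbbcdacdeadeaccedaeebcaedbbeddb' (i=4, period=33)
emit factor 6: 'a' (i=37, period=1)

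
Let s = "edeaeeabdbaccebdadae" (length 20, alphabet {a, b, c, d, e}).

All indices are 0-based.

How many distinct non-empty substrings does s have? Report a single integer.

191

sorted suffixes:
  #0 SA[0]=6  'abdbaccebdadae'
  #1 SA[1]=10  'accebdadae'
  #2 SA[2]=16  'adae'
  #3 SA[3]=18  'ae'
  #4 SA[4]=3  'aeeabdbaccebdadae'
  #5 SA[5]=9  'baccebdadae'
  #6 SA[6]=14  'bdadae'
  #7 SA[7]=7  'bdbaccebdadae'
  #8 SA[8]=11  'ccebdadae'
  #9 SA[9]=12  'cebdadae'
  #10 SA[10]=15  'dadae'
  #11 SA[11]=17  'dae'
  #12 SA[12]=8  'dbaccebdadae'
  #13 SA[13]=1  'deaeeabdbaccebdadae'
  #14 SA[14]=19  'e'
  #15 SA[15]=5  'eabdbaccebdadae'
  #16 SA[16]=2  'eaeeabdbaccebdadae'
  #17 SA[17]=13  'ebdadae'
  #18 SA[18]=0  'edeaeeabdbaccebdadae'
  #19 SA[19]=4  'eeabdbaccebdadae'

SA = [6, 10, 16, 18, 3, 9, 14, 7, 11, 12, 15, 17, 8, 1, 19, 5, 2, 13, 0, 4]
[i] adj suffixes → lcp
  [1] 6/10 → 1 ('a')
  [2] 10/16 → 1 ('a')
  [3] 16/18 → 1 ('a')
  [4] 18/3 → 2 ('ae')
  [5] 3/9 → 0 ('')
  [6] 9/14 → 1 ('b')
  [7] 14/7 → 2 ('bd')
  [8] 7/11 → 0 ('')
  [9] 11/12 → 1 ('c')
  [10] 12/15 → 0 ('')
  [11] 15/17 → 2 ('da')
  [12] 17/8 → 1 ('d')
  [13] 8/1 → 1 ('d')
  [14] 1/19 → 0 ('')
  [15] 19/5 → 1 ('e')
  [16] 5/2 → 2 ('ea')
  [17] 2/13 → 1 ('e')
  [18] 13/0 → 1 ('e')
  [19] 0/4 → 1 ('e')

n(n+1)/2 = 20·21/2 = 210
Σ LCP = 0 + 1 + 1 + 1 + 2 + 0 + 1 + 2 + 0 + 1 + 0 + 2 + 1 + 1 + 0 + 1 + 2 + 1 + 1 + 1 = 19
distinct = 210 − 19 = 191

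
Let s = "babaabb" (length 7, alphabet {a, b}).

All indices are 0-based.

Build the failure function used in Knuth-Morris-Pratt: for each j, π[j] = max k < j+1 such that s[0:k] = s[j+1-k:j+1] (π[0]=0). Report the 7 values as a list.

π[0] = 0
j=1 s[j]='a': π[1]=0 (border '')
j=2 s[j]='b': π[2]=1 (border 'b')
j=3 s[j]='a': π[3]=2 (border 'ba')
j=4 s[j]='a': k: 2→0; π[4]=0 (border '')
j=5 s[j]='b': π[5]=1 (border 'b')
j=6 s[j]='b': k: 1→0; π[6]=1 (border 'b')

[0, 0, 1, 2, 0, 1, 1]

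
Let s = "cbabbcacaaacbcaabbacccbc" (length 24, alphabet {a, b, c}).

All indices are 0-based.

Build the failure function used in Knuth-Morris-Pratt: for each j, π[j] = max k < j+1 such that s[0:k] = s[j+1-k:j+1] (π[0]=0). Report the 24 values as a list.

π[0] = 0
j=1 s[j]='b': π[1]=0 (border '')
j=2 s[j]='a': π[2]=0 (border '')
j=3 s[j]='b': π[3]=0 (border '')
j=4 s[j]='b': π[4]=0 (border '')
j=5 s[j]='c': π[5]=1 (border 'c')
j=6 s[j]='a': k: 1→0; π[6]=0 (border '')
j=7 s[j]='c': π[7]=1 (border 'c')
j=8 s[j]='a': k: 1→0; π[8]=0 (border '')
j=9 s[j]='a': π[9]=0 (border '')
j=10 s[j]='a': π[10]=0 (border '')
j=11 s[j]='c': π[11]=1 (border 'c')
j=12 s[j]='b': π[12]=2 (border 'cb')
j=13 s[j]='c': k: 2→0; π[13]=1 (border 'c')
j=14 s[j]='a': k: 1→0; π[14]=0 (border '')
j=15 s[j]='a': π[15]=0 (border '')
j=16 s[j]='b': π[16]=0 (border '')
j=17 s[j]='b': π[17]=0 (border '')
j=18 s[j]='a': π[18]=0 (border '')
j=19 s[j]='c': π[19]=1 (border 'c')
j=20 s[j]='c': k: 1→0; π[20]=1 (border 'c')
j=21 s[j]='c': k: 1→0; π[21]=1 (border 'c')
j=22 s[j]='b': π[22]=2 (border 'cb')
j=23 s[j]='c': k: 2→0; π[23]=1 (border 'c')

[0, 0, 0, 0, 0, 1, 0, 1, 0, 0, 0, 1, 2, 1, 0, 0, 0, 0, 0, 1, 1, 1, 2, 1]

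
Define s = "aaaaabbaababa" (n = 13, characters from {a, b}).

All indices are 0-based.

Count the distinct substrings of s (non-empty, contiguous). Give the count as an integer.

67

rank | idx | suffix
   0 |  12 | a
   1 |   0 | aaaaabbaababa
   2 |   1 | aaaabbaababa
   3 |   2 | aaabbaababa
   4 |   7 | aababa
   5 |   3 | aabbaababa
   6 |  10 | aba
   7 |   8 | ababa
   8 |   4 | abbaababa
   9 |  11 | ba
  10 |   6 | baababa
  11 |   9 | baba
  12 |   5 | bbaababa

SA = [12, 0, 1, 2, 7, 3, 10, 8, 4, 11, 6, 9, 5]
[i] adj suffixes → lcp
  [1] 12/0 → 1 ('a')
  [2] 0/1 → 4 ('aaaa')
  [3] 1/2 → 3 ('aaa')
  [4] 2/7 → 2 ('aa')
  [5] 7/3 → 3 ('aab')
  [6] 3/10 → 1 ('a')
  [7] 10/8 → 3 ('aba')
  [8] 8/4 → 2 ('ab')
  [9] 4/11 → 0 ('')
  [10] 11/6 → 2 ('ba')
  [11] 6/9 → 2 ('ba')
  [12] 9/5 → 1 ('b')

n(n+1)/2 = 13·14/2 = 91
Σ LCP = 0 + 1 + 4 + 3 + 2 + 3 + 1 + 3 + 2 + 0 + 2 + 2 + 1 = 24
distinct = 91 − 24 = 67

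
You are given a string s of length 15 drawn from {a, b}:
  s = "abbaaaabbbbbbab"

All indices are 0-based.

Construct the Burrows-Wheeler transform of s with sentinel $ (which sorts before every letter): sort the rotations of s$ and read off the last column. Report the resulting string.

bbaab$aabbabbbba

rank  rotation          last
    0  $abbaaaabbbbbbab  b
    1  aaaabbbbbbab$abb  b
    2  aaabbbbbbab$abba  a
    3  aabbbbbbab$abbaa  a
    4  ab$abbaaaabbbbbb  b
    5  abbaaaabbbbbbab$  $
    6  abbbbbbab$abbaaa  a
    7  b$abbaaaabbbbbba  a
    8  baaaabbbbbbab$ab  b
    9  bab$abbaaaabbbbb  b
   10  bbaaaabbbbbbab$a  a
   11  bbab$abbaaaabbbb  b
   12  bbbab$abbaaaabbb  b
   13  bbbbab$abbaaaabb  b
   14  bbbbbab$abbaaaab  b
   15  bbbbbbab$abbaaaa  a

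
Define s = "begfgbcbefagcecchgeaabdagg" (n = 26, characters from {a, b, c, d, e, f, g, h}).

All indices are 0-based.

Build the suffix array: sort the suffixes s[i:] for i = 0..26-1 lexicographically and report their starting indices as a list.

rank→(start, suffix):
  0 → (19, 'aabdagg')
  1 → (20, 'abdagg')
  2 → (10, 'agcecchgeaabdagg')
  3 → (23, 'agg')
  4 → (5, 'bcbefagcecchgeaabdagg')
  5 → (21, 'bdagg')
  6 → (7, 'befagcecchgeaabdagg')
  7 → (0, 'begfgbcbefagcecchgeaabdagg')
  8 → (6, 'cbefagcecchgeaabdagg')
  9 → (14, 'cchgeaabdagg')
  10 → (12, 'cecchgeaabdagg')
  11 → (15, 'chgeaabdagg')
  12 → (22, 'dagg')
  13 → (18, 'eaabdagg')
  14 → (13, 'ecchgeaabdagg')
  15 → (8, 'efagcecchgeaabdagg')
  16 → (1, 'egfgbcbefagcecchgeaabdagg')
  17 → (9, 'fagcecchgeaabdagg')
  18 → (3, 'fgbcbefagcecchgeaabdagg')
  19 → (25, 'g')
  20 → (4, 'gbcbefagcecchgeaabdagg')
  21 → (11, 'gcecchgeaabdagg')
  22 → (17, 'geaabdagg')
  23 → (2, 'gfgbcbefagcecchgeaabdagg')
  24 → (24, 'gg')
  25 → (16, 'hgeaabdagg')

[19, 20, 10, 23, 5, 21, 7, 0, 6, 14, 12, 15, 22, 18, 13, 8, 1, 9, 3, 25, 4, 11, 17, 2, 24, 16]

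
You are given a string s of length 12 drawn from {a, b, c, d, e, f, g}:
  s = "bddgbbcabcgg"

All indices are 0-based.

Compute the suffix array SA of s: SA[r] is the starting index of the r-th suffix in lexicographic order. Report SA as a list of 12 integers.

[7, 4, 5, 8, 0, 6, 9, 1, 2, 11, 3, 10]

sorted suffixes:
  #0 SA[0]=7  'abcgg'
  #1 SA[1]=4  'bbcabcgg'
  #2 SA[2]=5  'bcabcgg'
  #3 SA[3]=8  'bcgg'
  #4 SA[4]=0  'bddgbbcabcgg'
  #5 SA[5]=6  'cabcgg'
  #6 SA[6]=9  'cgg'
  #7 SA[7]=1  'ddgbbcabcgg'
  #8 SA[8]=2  'dgbbcabcgg'
  #9 SA[9]=11  'g'
  #10 SA[10]=3  'gbbcabcgg'
  #11 SA[11]=10  'gg'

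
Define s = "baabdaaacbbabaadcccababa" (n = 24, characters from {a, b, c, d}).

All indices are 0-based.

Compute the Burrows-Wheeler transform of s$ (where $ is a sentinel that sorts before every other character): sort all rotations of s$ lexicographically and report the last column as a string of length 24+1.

rank  rotation                   last
    0  $baabdaaacbbabaadcccababa  a
    1  a$baabdaaacbbabaadcccabab  b
    2  aaacbbabaadcccababa$baabd  d
    3  aabdaaacbbabaadcccababa$b  b
    4  aacbbabaadcccababa$baabda  a
    5  aadcccababa$baabdaaacbbab  b
    6  aba$baabdaaacbbabaadcccab  b
    7  abaadcccababa$baabdaaacbb  b
    8  ababa$baabdaaacbbabaadccc  c
    9  abdaaacbbabaadcccababa$ba  a
   10  acbbabaadcccababa$baabdaa  a
   11  adcccababa$baabdaaacbbaba  a
   12  ba$baabdaaacbbabaadcccaba  a
   13  baabdaaacbbabaadcccababa$  $
   14  baadcccababa$baabdaaacbba  a
   15  baba$baabdaaacbbabaadccca  a
   16  babaadcccababa$baabdaaacb  b
   17  bbabaadcccababa$baabdaaac  c
   18  bdaaacbbabaadcccababa$baa  a
   19  cababa$baabdaaacbbabaadcc  c
   20  cbbabaadcccababa$baabdaaa  a
   21  ccababa$baabdaaacbbabaadc  c
   22  cccababa$baabdaaacbbabaad  d
   23  daaacbbabaadcccababa$baab  b
   24  dcccababa$baabdaaacbbabaa  a

abdbabbbcaaaa$aabcacacdba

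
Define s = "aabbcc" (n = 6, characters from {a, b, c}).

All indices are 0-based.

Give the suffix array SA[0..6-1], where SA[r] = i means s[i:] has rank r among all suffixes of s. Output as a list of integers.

sorted suffixes:
  #0 SA[0]=0  'aabbcc'
  #1 SA[1]=1  'abbcc'
  #2 SA[2]=2  'bbcc'
  #3 SA[3]=3  'bcc'
  #4 SA[4]=5  'c'
  #5 SA[5]=4  'cc'

[0, 1, 2, 3, 5, 4]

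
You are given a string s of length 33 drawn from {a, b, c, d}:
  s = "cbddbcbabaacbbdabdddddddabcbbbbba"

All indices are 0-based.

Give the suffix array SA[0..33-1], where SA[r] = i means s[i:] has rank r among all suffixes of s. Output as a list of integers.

rank | idx | suffix
   0 |  32 | a
   1 |   9 | aacbbdabdddddddabcbbbbba
   2 |   7 | abaacbbdabdddddddabcbbbbba
   3 |  24 | abcbbbbba
   4 |  15 | abdddddddabcbbbbba
   5 |  10 | acbbdabdddddddabcbbbbba
   6 |  31 | ba
   7 |   8 | baacbbdabdddddddabcbbbbba
   8 |   6 | babaacbbdabdddddddabcbbbbba
   9 |  30 | bba
  10 |  29 | bbba
  11 |  28 | bbbba
  12 |  27 | bbbbba
  13 |  12 | bbdabdddddddabcbbbbba
  14 |   4 | bcbabaacbbdabdddddddabcbbbbba
  15 |  25 | bcbbbbba
  16 |  13 | bdabdddddddabcbbbbba
  17 |   1 | bddbcbabaacbbdabdddddddabcbbbbba
  18 |  16 | bdddddddabcbbbbba
  19 |   5 | cbabaacbbdabdddddddabcbbbbba
  20 |  26 | cbbbbba
  21 |  11 | cbbdabdddddddabcbbbbba
  22 |   0 | cbddbcbabaacbbdabdddddddabcbbbbba
  23 |  23 | dabcbbbbba
  24 |  14 | dabdddddddabcbbbbba
  25 |   3 | dbcbabaacbbdabdddddddabcbbbbba
  26 |  22 | ddabcbbbbba
  27 |   2 | ddbcbabaacbbdabdddddddabcbbbbba
  28 |  21 | dddabcbbbbba
  29 |  20 | ddddabcbbbbba
  30 |  19 | dddddabcbbbbba
  31 |  18 | ddddddabcbbbbba
  32 |  17 | dddddddabcbbbbba

[32, 9, 7, 24, 15, 10, 31, 8, 6, 30, 29, 28, 27, 12, 4, 25, 13, 1, 16, 5, 26, 11, 0, 23, 14, 3, 22, 2, 21, 20, 19, 18, 17]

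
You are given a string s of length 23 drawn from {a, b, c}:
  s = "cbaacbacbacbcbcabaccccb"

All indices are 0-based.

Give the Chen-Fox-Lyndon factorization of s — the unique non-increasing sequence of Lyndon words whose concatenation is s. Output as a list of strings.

emit factor 1: 'c' (i=0, period=1)
emit factor 2: 'b' (i=1, period=1)
emit factor 3: 'aacbacbacbcbcabaccccb' (i=2, period=21)

["c", "b", "aacbacbacbcbcabaccccb"]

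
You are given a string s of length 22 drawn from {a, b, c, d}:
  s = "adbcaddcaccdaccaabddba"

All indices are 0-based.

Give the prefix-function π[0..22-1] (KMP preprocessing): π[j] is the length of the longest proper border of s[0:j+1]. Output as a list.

[0, 0, 0, 0, 1, 2, 0, 0, 1, 0, 0, 0, 1, 0, 0, 1, 1, 0, 0, 0, 0, 1]

π[0] = 0
j=1 s[j]='d': π[1]=0 (border '')
j=2 s[j]='b': π[2]=0 (border '')
j=3 s[j]='c': π[3]=0 (border '')
j=4 s[j]='a': π[4]=1 (border 'a')
j=5 s[j]='d': π[5]=2 (border 'ad')
j=6 s[j]='d': k: 2→0; π[6]=0 (border '')
j=7 s[j]='c': π[7]=0 (border '')
j=8 s[j]='a': π[8]=1 (border 'a')
j=9 s[j]='c': k: 1→0; π[9]=0 (border '')
j=10 s[j]='c': π[10]=0 (border '')
j=11 s[j]='d': π[11]=0 (border '')
j=12 s[j]='a': π[12]=1 (border 'a')
j=13 s[j]='c': k: 1→0; π[13]=0 (border '')
j=14 s[j]='c': π[14]=0 (border '')
j=15 s[j]='a': π[15]=1 (border 'a')
j=16 s[j]='a': k: 1→0; π[16]=1 (border 'a')
j=17 s[j]='b': k: 1→0; π[17]=0 (border '')
j=18 s[j]='d': π[18]=0 (border '')
j=19 s[j]='d': π[19]=0 (border '')
j=20 s[j]='b': π[20]=0 (border '')
j=21 s[j]='a': π[21]=1 (border 'a')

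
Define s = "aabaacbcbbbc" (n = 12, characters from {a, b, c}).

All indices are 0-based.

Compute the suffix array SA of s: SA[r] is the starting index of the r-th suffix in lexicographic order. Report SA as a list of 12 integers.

rank→(start, suffix):
  0 → (0, 'aabaacbcbbbc')
  1 → (3, 'aacbcbbbc')
  2 → (1, 'abaacbcbbbc')
  3 → (4, 'acbcbbbc')
  4 → (2, 'baacbcbbbc')
  5 → (8, 'bbbc')
  6 → (9, 'bbc')
  7 → (10, 'bc')
  8 → (6, 'bcbbbc')
  9 → (11, 'c')
  10 → (7, 'cbbbc')
  11 → (5, 'cbcbbbc')

[0, 3, 1, 4, 2, 8, 9, 10, 6, 11, 7, 5]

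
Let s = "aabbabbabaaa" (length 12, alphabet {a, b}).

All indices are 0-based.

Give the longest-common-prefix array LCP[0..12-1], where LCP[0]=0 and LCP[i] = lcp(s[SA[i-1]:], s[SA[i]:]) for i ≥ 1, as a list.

rank→(start, suffix):
  0 → (11, 'a')
  1 → (10, 'aa')
  2 → (9, 'aaa')
  3 → (0, 'aabbabbabaaa')
  4 → (7, 'abaaa')
  5 → (4, 'abbabaaa')
  6 → (1, 'abbabbabaaa')
  7 → (8, 'baaa')
  8 → (6, 'babaaa')
  9 → (3, 'babbabaaa')
  10 → (5, 'bbabaaa')
  11 → (2, 'bbabbabaaa')

SA = [11, 10, 9, 0, 7, 4, 1, 8, 6, 3, 5, 2]
i: (SA[i-1],SA[i]) lcp shared
  1: (11,10) 1 'a'
  2: (10,9) 2 'aa'
  3: (9,0) 2 'aa'
  4: (0,7) 1 'a'
  5: (7,4) 2 'ab'
  6: (4,1) 5 'abbab'
  7: (1,8) 0 ''
  8: (8,6) 2 'ba'
  9: (6,3) 3 'bab'
  10: (3,5) 1 'b'
  11: (5,2) 4 'bbab'

[0, 1, 2, 2, 1, 2, 5, 0, 2, 3, 1, 4]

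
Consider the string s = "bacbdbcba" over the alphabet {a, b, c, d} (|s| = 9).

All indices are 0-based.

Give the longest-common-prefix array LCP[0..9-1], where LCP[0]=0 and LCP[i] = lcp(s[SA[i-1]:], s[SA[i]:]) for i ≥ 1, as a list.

[0, 1, 0, 2, 1, 1, 0, 2, 0]

rank→(start, suffix):
  0 → (8, 'a')
  1 → (1, 'acbdbcba')
  2 → (7, 'ba')
  3 → (0, 'bacbdbcba')
  4 → (5, 'bcba')
  5 → (3, 'bdbcba')
  6 → (6, 'cba')
  7 → (2, 'cbdbcba')
  8 → (4, 'dbcba')

SA = [8, 1, 7, 0, 5, 3, 6, 2, 4]
i: (SA[i-1],SA[i]) lcp shared
  1: (8,1) 1 'a'
  2: (1,7) 0 ''
  3: (7,0) 2 'ba'
  4: (0,5) 1 'b'
  5: (5,3) 1 'b'
  6: (3,6) 0 ''
  7: (6,2) 2 'cb'
  8: (2,4) 0 ''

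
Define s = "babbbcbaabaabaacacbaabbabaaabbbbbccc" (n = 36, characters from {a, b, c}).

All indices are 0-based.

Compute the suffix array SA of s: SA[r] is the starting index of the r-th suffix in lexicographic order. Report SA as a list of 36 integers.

rank | idx | suffix
   0 |  25 | aaabbbbbccc
   1 |   7 | aabaabaacacbaabbabaaabbbbbccc
   2 |  10 | aabaacacbaabbabaaabbbbbccc
   3 |  19 | aabbabaaabbbbbccc
   4 |  26 | aabbbbbccc
   5 |  13 | aacacbaabbabaaabbbbbccc
   6 |  23 | abaaabbbbbccc
   7 |   8 | abaabaacacbaabbabaaabbbbbccc
   8 |  11 | abaacacbaabbabaaabbbbbccc
   9 |  20 | abbabaaabbbbbccc
  10 |  27 | abbbbbccc
  11 |   1 | abbbcbaabaabaacacbaabbabaaabbbbbccc
  12 |  14 | acacbaabbabaaabbbbbccc
  13 |  16 | acbaabbabaaabbbbbccc
  14 |  24 | baaabbbbbccc
  15 |   6 | baabaabaacacbaabbabaaabbbbbccc
  16 |   9 | baabaacacbaabbabaaabbbbbccc
  17 |  18 | baabbabaaabbbbbccc
  18 |  12 | baacacbaabbabaaabbbbbccc
  19 |  22 | babaaabbbbbccc
  20 |   0 | babbbcbaabaabaacacbaabbabaaabbbbbccc
  21 |  21 | bbabaaabbbbbccc
  22 |  28 | bbbbbccc
  23 |  29 | bbbbccc
  24 |   2 | bbbcbaabaabaacacbaabbabaaabbbbbccc
  25 |  30 | bbbccc
  26 |   3 | bbcbaabaabaacacbaabbabaaabbbbbccc
  27 |  31 | bbccc
  28 |   4 | bcbaabaabaacacbaabbabaaabbbbbccc
  29 |  32 | bccc
  30 |  35 | c
  31 |  15 | cacbaabbabaaabbbbbccc
  32 |   5 | cbaabaabaacacbaabbabaaabbbbbccc
  33 |  17 | cbaabbabaaabbbbbccc
  34 |  34 | cc
  35 |  33 | ccc

[25, 7, 10, 19, 26, 13, 23, 8, 11, 20, 27, 1, 14, 16, 24, 6, 9, 18, 12, 22, 0, 21, 28, 29, 2, 30, 3, 31, 4, 32, 35, 15, 5, 17, 34, 33]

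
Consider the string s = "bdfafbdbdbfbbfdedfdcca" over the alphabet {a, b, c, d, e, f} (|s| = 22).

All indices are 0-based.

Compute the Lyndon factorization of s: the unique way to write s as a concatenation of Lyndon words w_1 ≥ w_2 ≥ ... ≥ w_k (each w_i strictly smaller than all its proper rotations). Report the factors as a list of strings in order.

["bdf", "afbdbdbfbbfdedfdcc", "a"]

emit factor 1: 'bdf' (i=0, period=3)
emit factor 2: 'afbdbdbfbbfdedfdcc' (i=3, period=18)
emit factor 3: 'a' (i=21, period=1)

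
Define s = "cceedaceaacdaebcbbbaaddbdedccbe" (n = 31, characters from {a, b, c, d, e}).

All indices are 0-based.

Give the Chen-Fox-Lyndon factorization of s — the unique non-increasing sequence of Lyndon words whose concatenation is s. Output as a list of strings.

emit factor 1: 'cceed' (i=0, period=5)
emit factor 2: 'ace' (i=5, period=3)
emit factor 3: 'aacdaebcbbbaaddbdedccbe' (i=8, period=23)

["cceed", "ace", "aacdaebcbbbaaddbdedccbe"]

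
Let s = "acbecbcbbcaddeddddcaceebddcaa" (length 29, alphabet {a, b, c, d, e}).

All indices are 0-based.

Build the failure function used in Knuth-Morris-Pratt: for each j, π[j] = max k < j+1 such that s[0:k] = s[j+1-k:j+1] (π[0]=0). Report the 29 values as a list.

π[0] = 0
j=1 s[j]='c': π[1]=0 (border '')
j=2 s[j]='b': π[2]=0 (border '')
j=3 s[j]='e': π[3]=0 (border '')
j=4 s[j]='c': π[4]=0 (border '')
j=5 s[j]='b': π[5]=0 (border '')
j=6 s[j]='c': π[6]=0 (border '')
j=7 s[j]='b': π[7]=0 (border '')
j=8 s[j]='b': π[8]=0 (border '')
j=9 s[j]='c': π[9]=0 (border '')
j=10 s[j]='a': π[10]=1 (border 'a')
j=11 s[j]='d': k: 1→0; π[11]=0 (border '')
j=12 s[j]='d': π[12]=0 (border '')
j=13 s[j]='e': π[13]=0 (border '')
j=14 s[j]='d': π[14]=0 (border '')
j=15 s[j]='d': π[15]=0 (border '')
j=16 s[j]='d': π[16]=0 (border '')
j=17 s[j]='d': π[17]=0 (border '')
j=18 s[j]='c': π[18]=0 (border '')
j=19 s[j]='a': π[19]=1 (border 'a')
j=20 s[j]='c': π[20]=2 (border 'ac')
j=21 s[j]='e': k: 2→0; π[21]=0 (border '')
j=22 s[j]='e': π[22]=0 (border '')
j=23 s[j]='b': π[23]=0 (border '')
j=24 s[j]='d': π[24]=0 (border '')
j=25 s[j]='d': π[25]=0 (border '')
j=26 s[j]='c': π[26]=0 (border '')
j=27 s[j]='a': π[27]=1 (border 'a')
j=28 s[j]='a': k: 1→0; π[28]=1 (border 'a')

[0, 0, 0, 0, 0, 0, 0, 0, 0, 0, 1, 0, 0, 0, 0, 0, 0, 0, 0, 1, 2, 0, 0, 0, 0, 0, 0, 1, 1]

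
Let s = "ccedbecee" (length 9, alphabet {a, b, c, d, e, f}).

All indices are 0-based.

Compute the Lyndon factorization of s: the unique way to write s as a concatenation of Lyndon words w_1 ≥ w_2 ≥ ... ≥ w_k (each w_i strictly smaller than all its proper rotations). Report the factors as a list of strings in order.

["cced", "becee"]

emit factor 1: 'cced' (i=0, period=4)
emit factor 2: 'becee' (i=4, period=5)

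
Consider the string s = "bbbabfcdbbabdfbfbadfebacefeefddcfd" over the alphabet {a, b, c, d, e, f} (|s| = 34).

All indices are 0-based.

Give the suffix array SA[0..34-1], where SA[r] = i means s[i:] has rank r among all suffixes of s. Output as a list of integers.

[10, 3, 22, 17, 9, 2, 21, 16, 8, 1, 0, 11, 14, 4, 6, 23, 31, 33, 7, 30, 29, 12, 18, 20, 26, 27, 24, 15, 13, 5, 32, 28, 19, 25]

rank→(start, suffix):
  0 → (10, 'abdfbfbadfebacefeefddcfd')
  1 → (3, 'abfcdbbabdfbfbadfebacefeefddcfd')
  2 → (22, 'acefeefddcfd')
  3 → (17, 'adfebacefeefddcfd')
  4 → (9, 'babdfbfbadfebacefeefddcfd')
  5 → (2, 'babfcdbbabdfbfbadfebacefeefddcfd')
  6 → (21, 'bacefeefddcfd')
  7 → (16, 'badfebacefeefddcfd')
  8 → (8, 'bbabdfbfbadfebacefeefddcfd')
  9 → (1, 'bbabfcdbbabdfbfbadfebacefeefddcfd')
  10 → (0, 'bbbabfcdbbabdfbfbadfebacefeefddcfd')
  11 → (11, 'bdfbfbadfebacefeefddcfd')
  12 → (14, 'bfbadfebacefeefddcfd')
  13 → (4, 'bfcdbbabdfbfbadfebacefeefddcfd')
  14 → (6, 'cdbbabdfbfbadfebacefeefddcfd')
  15 → (23, 'cefeefddcfd')
  16 → (31, 'cfd')
  17 → (33, 'd')
  18 → (7, 'dbbabdfbfbadfebacefeefddcfd')
  19 → (30, 'dcfd')
  20 → (29, 'ddcfd')
  21 → (12, 'dfbfbadfebacefeefddcfd')
  22 → (18, 'dfebacefeefddcfd')
  23 → (20, 'ebacefeefddcfd')
  24 → (26, 'eefddcfd')
  25 → (27, 'efddcfd')
  26 → (24, 'efeefddcfd')
  27 → (15, 'fbadfebacefeefddcfd')
  28 → (13, 'fbfbadfebacefeefddcfd')
  29 → (5, 'fcdbbabdfbfbadfebacefeefddcfd')
  30 → (32, 'fd')
  31 → (28, 'fddcfd')
  32 → (19, 'febacefeefddcfd')
  33 → (25, 'feefddcfd')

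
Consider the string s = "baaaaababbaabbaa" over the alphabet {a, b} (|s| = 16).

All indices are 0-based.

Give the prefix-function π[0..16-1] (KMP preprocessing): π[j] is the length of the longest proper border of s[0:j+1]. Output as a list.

[0, 0, 0, 0, 0, 0, 1, 2, 1, 1, 2, 3, 1, 1, 2, 3]

π[0] = 0
j=1 s[j]='a': π[1]=0 (border '')
j=2 s[j]='a': π[2]=0 (border '')
j=3 s[j]='a': π[3]=0 (border '')
j=4 s[j]='a': π[4]=0 (border '')
j=5 s[j]='a': π[5]=0 (border '')
j=6 s[j]='b': π[6]=1 (border 'b')
j=7 s[j]='a': π[7]=2 (border 'ba')
j=8 s[j]='b': k: 2→0; π[8]=1 (border 'b')
j=9 s[j]='b': k: 1→0; π[9]=1 (border 'b')
j=10 s[j]='a': π[10]=2 (border 'ba')
j=11 s[j]='a': π[11]=3 (border 'baa')
j=12 s[j]='b': k: 3→0; π[12]=1 (border 'b')
j=13 s[j]='b': k: 1→0; π[13]=1 (border 'b')
j=14 s[j]='a': π[14]=2 (border 'ba')
j=15 s[j]='a': π[15]=3 (border 'baa')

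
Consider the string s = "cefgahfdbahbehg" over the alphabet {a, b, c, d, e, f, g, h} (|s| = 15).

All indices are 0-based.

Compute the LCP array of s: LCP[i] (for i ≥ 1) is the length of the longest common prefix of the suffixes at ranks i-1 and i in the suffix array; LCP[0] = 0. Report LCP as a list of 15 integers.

[0, 2, 0, 1, 0, 0, 0, 1, 0, 1, 0, 1, 0, 1, 1]

rank→(start, suffix):
  0 → (9, 'ahbehg')
  1 → (4, 'ahfdbahbehg')
  2 → (8, 'bahbehg')
  3 → (11, 'behg')
  4 → (0, 'cefgahfdbahbehg')
  5 → (7, 'dbahbehg')
  6 → (1, 'efgahfdbahbehg')
  7 → (12, 'ehg')
  8 → (6, 'fdbahbehg')
  9 → (2, 'fgahfdbahbehg')
  10 → (14, 'g')
  11 → (3, 'gahfdbahbehg')
  12 → (10, 'hbehg')
  13 → (5, 'hfdbahbehg')
  14 → (13, 'hg')

SA = [9, 4, 8, 11, 0, 7, 1, 12, 6, 2, 14, 3, 10, 5, 13]
i: (SA[i-1],SA[i]) lcp shared
  1: (9,4) 2 'ah'
  2: (4,8) 0 ''
  3: (8,11) 1 'b'
  4: (11,0) 0 ''
  5: (0,7) 0 ''
  6: (7,1) 0 ''
  7: (1,12) 1 'e'
  8: (12,6) 0 ''
  9: (6,2) 1 'f'
  10: (2,14) 0 ''
  11: (14,3) 1 'g'
  12: (3,10) 0 ''
  13: (10,5) 1 'h'
  14: (5,13) 1 'h'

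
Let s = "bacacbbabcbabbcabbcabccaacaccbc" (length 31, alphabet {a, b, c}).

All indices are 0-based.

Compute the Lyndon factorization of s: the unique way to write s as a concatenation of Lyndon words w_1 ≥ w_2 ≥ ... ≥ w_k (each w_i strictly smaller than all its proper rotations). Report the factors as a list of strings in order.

emit factor 1: 'b' (i=0, period=1)
emit factor 2: 'acacbb' (i=1, period=6)
emit factor 3: 'abcb' (i=7, period=4)
emit factor 4: 'abbcabbcabcc' (i=11, period=12)
emit factor 5: 'aacaccbc' (i=23, period=8)

["b", "acacbb", "abcb", "abbcabbcabcc", "aacaccbc"]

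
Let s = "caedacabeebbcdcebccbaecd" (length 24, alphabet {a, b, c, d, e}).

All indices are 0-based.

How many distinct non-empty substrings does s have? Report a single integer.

276

sorted suffixes:
  #0 SA[0]=6  'abeebbcdcebccbaecd'
  #1 SA[1]=4  'acabeebbcdcebccbaecd'
  #2 SA[2]=20  'aecd'
  #3 SA[3]=1  'aedacabeebbcdcebccbaecd'
  #4 SA[4]=19  'baecd'
  #5 SA[5]=10  'bbcdcebccbaecd'
  #6 SA[6]=16  'bccbaecd'
  #7 SA[7]=11  'bcdcebccbaecd'
  #8 SA[8]=7  'beebbcdcebccbaecd'
  #9 SA[9]=5  'cabeebbcdcebccbaecd'
  #10 SA[10]=0  'caedacabeebbcdcebccbaecd'
  #11 SA[11]=18  'cbaecd'
  #12 SA[12]=17  'ccbaecd'
  #13 SA[13]=22  'cd'
  #14 SA[14]=12  'cdcebccbaecd'
  #15 SA[15]=14  'cebccbaecd'
  #16 SA[16]=23  'd'
  #17 SA[17]=3  'dacabeebbcdcebccbaecd'
  #18 SA[18]=13  'dcebccbaecd'
  #19 SA[19]=9  'ebbcdcebccbaecd'
  #20 SA[20]=15  'ebccbaecd'
  #21 SA[21]=21  'ecd'
  #22 SA[22]=2  'edacabeebbcdcebccbaecd'
  #23 SA[23]=8  'eebbcdcebccbaecd'

SA = [6, 4, 20, 1, 19, 10, 16, 11, 7, 5, 0, 18, 17, 22, 12, 14, 23, 3, 13, 9, 15, 21, 2, 8]
rank  pair      lcp
   1  s[6:],s[4:]  1  'a'
   2  s[4:],s[20:]  1  'a'
   3  s[20:],s[1:]  2  'ae'
   4  s[1:],s[19:]  0  ''
   5  s[19:],s[10:]  1  'b'
   6  s[10:],s[16:]  1  'b'
   7  s[16:],s[11:]  2  'bc'
   8  s[11:],s[7:]  1  'b'
   9  s[7:],s[5:]  0  ''
  10  s[5:],s[0:]  2  'ca'
  11  s[0:],s[18:]  1  'c'
  12  s[18:],s[17:]  1  'c'
  13  s[17:],s[22:]  1  'c'
  14  s[22:],s[12:]  2  'cd'
  15  s[12:],s[14:]  1  'c'
  16  s[14:],s[23:]  0  ''
  17  s[23:],s[3:]  1  'd'
  18  s[3:],s[13:]  1  'd'
  19  s[13:],s[9:]  0  ''
  20  s[9:],s[15:]  2  'eb'
  21  s[15:],s[21:]  1  'e'
  22  s[21:],s[2:]  1  'e'
  23  s[2:],s[8:]  1  'e'

n(n+1)/2 = 24·25/2 = 300
Σ LCP = 0 + 1 + 1 + 2 + 0 + 1 + 1 + 2 + 1 + 0 + 2 + 1 + 1 + 1 + 2 + 1 + 0 + 1 + 1 + 0 + 2 + 1 + 1 + 1 = 24
distinct = 300 − 24 = 276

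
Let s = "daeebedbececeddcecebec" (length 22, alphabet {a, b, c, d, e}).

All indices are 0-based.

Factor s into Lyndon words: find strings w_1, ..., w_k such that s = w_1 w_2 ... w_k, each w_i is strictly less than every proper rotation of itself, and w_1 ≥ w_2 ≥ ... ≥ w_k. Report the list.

["d", "aeebedbececeddcecebec"]

emit factor 1: 'd' (i=0, period=1)
emit factor 2: 'aeebedbececeddcecebec' (i=1, period=21)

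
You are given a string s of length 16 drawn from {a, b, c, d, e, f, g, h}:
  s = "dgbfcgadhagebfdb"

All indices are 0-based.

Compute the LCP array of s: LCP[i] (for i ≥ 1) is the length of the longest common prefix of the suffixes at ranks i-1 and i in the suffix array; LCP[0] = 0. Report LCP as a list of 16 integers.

[0, 1, 0, 1, 2, 0, 0, 1, 1, 0, 0, 1, 0, 1, 1, 0]

rank | idx | suffix
   0 |   6 | adhagebfdb
   1 |   9 | agebfdb
   2 |  15 | b
   3 |   2 | bfcgadhagebfdb
   4 |  12 | bfdb
   5 |   4 | cgadhagebfdb
   6 |  14 | db
   7 |   0 | dgbfcgadhagebfdb
   8 |   7 | dhagebfdb
   9 |  11 | ebfdb
  10 |   3 | fcgadhagebfdb
  11 |  13 | fdb
  12 |   5 | gadhagebfdb
  13 |   1 | gbfcgadhagebfdb
  14 |  10 | gebfdb
  15 |   8 | hagebfdb

SA = [6, 9, 15, 2, 12, 4, 14, 0, 7, 11, 3, 13, 5, 1, 10, 8]
[i] adj suffixes → lcp
  [1] 6/9 → 1 ('a')
  [2] 9/15 → 0 ('')
  [3] 15/2 → 1 ('b')
  [4] 2/12 → 2 ('bf')
  [5] 12/4 → 0 ('')
  [6] 4/14 → 0 ('')
  [7] 14/0 → 1 ('d')
  [8] 0/7 → 1 ('d')
  [9] 7/11 → 0 ('')
  [10] 11/3 → 0 ('')
  [11] 3/13 → 1 ('f')
  [12] 13/5 → 0 ('')
  [13] 5/1 → 1 ('g')
  [14] 1/10 → 1 ('g')
  [15] 10/8 → 0 ('')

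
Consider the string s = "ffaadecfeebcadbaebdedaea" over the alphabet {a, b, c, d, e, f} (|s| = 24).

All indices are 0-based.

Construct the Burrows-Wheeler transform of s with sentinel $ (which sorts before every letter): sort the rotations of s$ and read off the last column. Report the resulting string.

aefcadbdeebeeaabaeaddffc$

rank  rotation                   last
    0  $ffaadecfeebcadbaebdedaea  a
    1  a$ffaadecfeebcadbaebdedae  e
    2  aadecfeebcadbaebdedaea$ff  f
    3  adbaebdedaea$ffaadecfeebc  c
    4  adecfeebcadbaebdedaea$ffa  a
    5  aea$ffaadecfeebcadbaebded  d
    6  aebdedaea$ffaadecfeebcadb  b
    7  baebdedaea$ffaadecfeebcad  d
    8  bcadbaebdedaea$ffaadecfee  e
    9  bdedaea$ffaadecfeebcadbae  e
   10  cadbaebdedaea$ffaadecfeeb  b
   11  cfeebcadbaebdedaea$ffaade  e
   12  daea$ffaadecfeebcadbaebde  e
   13  dbaebdedaea$ffaadecfeebca  a
   14  decfeebcadbaebdedaea$ffaa  a
   15  dedaea$ffaadecfeebcadbaeb  b
   16  ea$ffaadecfeebcadbaebdeda  a
   17  ebcadbaebdedaea$ffaadecfe  e
   18  ebdedaea$ffaadecfeebcadba  a
   19  ecfeebcadbaebdedaea$ffaad  d
   20  edaea$ffaadecfeebcadbaebd  d
   21  eebcadbaebdedaea$ffaadecf  f
   22  faadecfeebcadbaebdedaea$f  f
   23  feebcadbaebdedaea$ffaadec  c
   24  ffaadecfeebcadbaebdedaea$  $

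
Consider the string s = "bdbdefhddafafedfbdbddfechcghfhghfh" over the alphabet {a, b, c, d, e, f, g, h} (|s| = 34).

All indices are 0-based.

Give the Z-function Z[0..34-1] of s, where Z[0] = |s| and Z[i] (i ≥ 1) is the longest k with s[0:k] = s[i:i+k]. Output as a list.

Z[0]=34
i=1: outside box; Z[1]=0
i=2: outside box; Z[2]=2 extend→box=[2,4)
i=3: min(r-i=1, Z[1]=0)=0; Z[3]=0
i=4: outside box; Z[4]=0
i=5: outside box; Z[5]=0
i=6: outside box; Z[6]=0
i=7: outside box; Z[7]=0
i=8: outside box; Z[8]=0
i=9: outside box; Z[9]=0
i=10: outside box; Z[10]=0
i=11: outside box; Z[11]=0
i=12: outside box; Z[12]=0
i=13: outside box; Z[13]=0
i=14: outside box; Z[14]=0
i=15: outside box; Z[15]=0
i=16: outside box; Z[16]=4 extend→box=[16,20)
i=17: min(r-i=3, Z[1]=0)=0; Z[17]=0
i=18: min(r-i=2, Z[2]=2)=2; Z[18]=2
i=19: min(r-i=1, Z[3]=0)=0; Z[19]=0
i=20: outside box; Z[20]=0
i=21: outside box; Z[21]=0
i=22: outside box; Z[22]=0
i=23: outside box; Z[23]=0
i=24: outside box; Z[24]=0
i=25: outside box; Z[25]=0
i=26: outside box; Z[26]=0
i=27: outside box; Z[27]=0
i=28: outside box; Z[28]=0
i=29: outside box; Z[29]=0
i=30: outside box; Z[30]=0
i=31: outside box; Z[31]=0
i=32: outside box; Z[32]=0
i=33: outside box; Z[33]=0

[34, 0, 2, 0, 0, 0, 0, 0, 0, 0, 0, 0, 0, 0, 0, 0, 4, 0, 2, 0, 0, 0, 0, 0, 0, 0, 0, 0, 0, 0, 0, 0, 0, 0]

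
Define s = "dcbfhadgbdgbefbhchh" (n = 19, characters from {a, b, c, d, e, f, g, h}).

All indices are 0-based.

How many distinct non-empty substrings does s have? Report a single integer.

rank→(start, suffix):
  0 → (5, 'adgbdgbefbhchh')
  1 → (8, 'bdgbefbhchh')
  2 → (11, 'befbhchh')
  3 → (2, 'bfhadgbdgbefbhchh')
  4 → (14, 'bhchh')
  5 → (1, 'cbfhadgbdgbefbhchh')
  6 → (16, 'chh')
  7 → (0, 'dcbfhadgbdgbefbhchh')
  8 → (6, 'dgbdgbefbhchh')
  9 → (9, 'dgbefbhchh')
  10 → (12, 'efbhchh')
  11 → (13, 'fbhchh')
  12 → (3, 'fhadgbdgbefbhchh')
  13 → (7, 'gbdgbefbhchh')
  14 → (10, 'gbefbhchh')
  15 → (18, 'h')
  16 → (4, 'hadgbdgbefbhchh')
  17 → (15, 'hchh')
  18 → (17, 'hh')

SA = [5, 8, 11, 2, 14, 1, 16, 0, 6, 9, 12, 13, 3, 7, 10, 18, 4, 15, 17]
[i] adj suffixes → lcp
  [1] 5/8 → 0 ('')
  [2] 8/11 → 1 ('b')
  [3] 11/2 → 1 ('b')
  [4] 2/14 → 1 ('b')
  [5] 14/1 → 0 ('')
  [6] 1/16 → 1 ('c')
  [7] 16/0 → 0 ('')
  [8] 0/6 → 1 ('d')
  [9] 6/9 → 3 ('dgb')
  [10] 9/12 → 0 ('')
  [11] 12/13 → 0 ('')
  [12] 13/3 → 1 ('f')
  [13] 3/7 → 0 ('')
  [14] 7/10 → 2 ('gb')
  [15] 10/18 → 0 ('')
  [16] 18/4 → 1 ('h')
  [17] 4/15 → 1 ('h')
  [18] 15/17 → 1 ('h')

n(n+1)/2 = 19·20/2 = 190
Σ LCP = 0 + 0 + 1 + 1 + 1 + 0 + 1 + 0 + 1 + 3 + 0 + 0 + 1 + 0 + 2 + 0 + 1 + 1 + 1 = 14
distinct = 190 − 14 = 176

176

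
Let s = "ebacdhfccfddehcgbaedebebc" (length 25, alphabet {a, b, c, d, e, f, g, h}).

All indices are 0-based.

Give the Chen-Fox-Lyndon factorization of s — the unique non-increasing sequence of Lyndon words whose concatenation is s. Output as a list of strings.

["e", "b", "acdhfccfddehcgbaedebebc"]

emit factor 1: 'e' (i=0, period=1)
emit factor 2: 'b' (i=1, period=1)
emit factor 3: 'acdhfccfddehcgbaedebebc' (i=2, period=23)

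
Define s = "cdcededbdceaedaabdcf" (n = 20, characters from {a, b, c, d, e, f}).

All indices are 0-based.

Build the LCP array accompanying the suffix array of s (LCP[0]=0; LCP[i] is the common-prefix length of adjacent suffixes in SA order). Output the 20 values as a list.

[0, 1, 1, 0, 3, 0, 1, 2, 1, 0, 1, 1, 3, 2, 1, 0, 1, 2, 2, 0]

rank→(start, suffix):
  0 → (14, 'aabdcf')
  1 → (15, 'abdcf')
  2 → (11, 'aedaabdcf')
  3 → (7, 'bdceaedaabdcf')
  4 → (16, 'bdcf')
  5 → (0, 'cdcededbdceaedaabdcf')
  6 → (9, 'ceaedaabdcf')
  7 → (2, 'cededbdceaedaabdcf')
  8 → (18, 'cf')
  9 → (13, 'daabdcf')
  10 → (6, 'dbdceaedaabdcf')
  11 → (8, 'dceaedaabdcf')
  12 → (1, 'dcededbdceaedaabdcf')
  13 → (17, 'dcf')
  14 → (4, 'dedbdceaedaabdcf')
  15 → (10, 'eaedaabdcf')
  16 → (12, 'edaabdcf')
  17 → (5, 'edbdceaedaabdcf')
  18 → (3, 'ededbdceaedaabdcf')
  19 → (19, 'f')

SA = [14, 15, 11, 7, 16, 0, 9, 2, 18, 13, 6, 8, 1, 17, 4, 10, 12, 5, 3, 19]
i: (SA[i-1],SA[i]) lcp shared
  1: (14,15) 1 'a'
  2: (15,11) 1 'a'
  3: (11,7) 0 ''
  4: (7,16) 3 'bdc'
  5: (16,0) 0 ''
  6: (0,9) 1 'c'
  7: (9,2) 2 'ce'
  8: (2,18) 1 'c'
  9: (18,13) 0 ''
  10: (13,6) 1 'd'
  11: (6,8) 1 'd'
  12: (8,1) 3 'dce'
  13: (1,17) 2 'dc'
  14: (17,4) 1 'd'
  15: (4,10) 0 ''
  16: (10,12) 1 'e'
  17: (12,5) 2 'ed'
  18: (5,3) 2 'ed'
  19: (3,19) 0 ''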